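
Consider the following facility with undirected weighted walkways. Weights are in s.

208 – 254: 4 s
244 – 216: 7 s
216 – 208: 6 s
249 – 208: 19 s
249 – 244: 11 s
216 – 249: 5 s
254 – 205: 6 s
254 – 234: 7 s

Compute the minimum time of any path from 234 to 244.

24 s

Compare a few routes:
234 - 254 - 208 - 249 - 216 - 244: 7+4+19+5+7 = 42
234 - 254 - 208 - 216 - 244: 7+4+6+7 = 24
234 - 254 - 208 - 216 - 249 - 244: 7+4+6+5+11 = 33
234 - 254 - 208 - 249 - 244: 7+4+19+11 = 41
The minimum is 24 s via 234 - 254 - 208 - 216 - 244.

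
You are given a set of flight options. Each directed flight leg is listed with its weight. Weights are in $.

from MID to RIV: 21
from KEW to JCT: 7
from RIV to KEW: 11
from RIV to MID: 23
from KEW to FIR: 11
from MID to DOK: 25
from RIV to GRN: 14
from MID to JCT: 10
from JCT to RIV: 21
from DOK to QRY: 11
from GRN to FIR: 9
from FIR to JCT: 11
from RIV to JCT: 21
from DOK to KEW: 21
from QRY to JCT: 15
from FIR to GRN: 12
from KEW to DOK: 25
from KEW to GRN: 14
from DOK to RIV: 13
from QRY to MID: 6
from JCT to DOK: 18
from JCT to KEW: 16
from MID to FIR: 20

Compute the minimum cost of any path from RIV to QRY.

$47

Settle nodes by increasing distance from RIV:
RIV: 0
KEW: 11  (via RIV)
GRN: 14  (via RIV)
JCT: 18  (via KEW)
FIR: 22  (via KEW)
MID: 23  (via RIV)
DOK: 36  (via KEW)
QRY: 47  (via DOK)
Shortest route: RIV–KEW–DOK–QRY = $47.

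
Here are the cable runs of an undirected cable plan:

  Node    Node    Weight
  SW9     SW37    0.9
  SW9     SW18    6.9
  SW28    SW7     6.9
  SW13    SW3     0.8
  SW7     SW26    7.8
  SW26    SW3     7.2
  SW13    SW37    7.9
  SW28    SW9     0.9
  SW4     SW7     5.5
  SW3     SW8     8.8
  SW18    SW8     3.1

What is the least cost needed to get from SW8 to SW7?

Enumerating some paths:
SW8 → SW3 → SW13 → SW37 → SW9 → SW28 → SW7: 8.8+0.8+7.9+0.9+0.9+6.9 = 26.2
SW8 → SW18 → SW9 → SW28 → SW7: 3.1+6.9+0.9+6.9 = 17.8
SW8 → SW3 → SW26 → SW7: 8.8+7.2+7.8 = 23.8
SW8 → SW18 → SW9 → SW37 → SW13 → SW3 → SW26 → SW7: 3.1+6.9+0.9+7.9+0.8+7.2+7.8 = 34.6
Cheapest is SW8 → SW18 → SW9 → SW28 → SW7 at 17.8.

17.8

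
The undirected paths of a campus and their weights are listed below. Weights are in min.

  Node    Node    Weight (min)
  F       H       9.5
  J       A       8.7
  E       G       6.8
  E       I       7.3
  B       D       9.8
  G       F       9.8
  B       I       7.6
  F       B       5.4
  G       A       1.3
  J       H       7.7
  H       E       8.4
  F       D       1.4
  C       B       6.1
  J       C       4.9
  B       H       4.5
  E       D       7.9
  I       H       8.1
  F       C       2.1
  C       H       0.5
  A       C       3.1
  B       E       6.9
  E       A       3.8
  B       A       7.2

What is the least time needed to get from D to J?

8.4 min

Enumerating some paths:
D - F - C - A - J: 1.4+2.1+3.1+8.7 = 15.3
D - F - C - H - J: 1.4+2.1+0.5+7.7 = 11.7
D - F - C - J: 1.4+2.1+4.9 = 8.4
Cheapest is D - F - C - J at 8.4 min.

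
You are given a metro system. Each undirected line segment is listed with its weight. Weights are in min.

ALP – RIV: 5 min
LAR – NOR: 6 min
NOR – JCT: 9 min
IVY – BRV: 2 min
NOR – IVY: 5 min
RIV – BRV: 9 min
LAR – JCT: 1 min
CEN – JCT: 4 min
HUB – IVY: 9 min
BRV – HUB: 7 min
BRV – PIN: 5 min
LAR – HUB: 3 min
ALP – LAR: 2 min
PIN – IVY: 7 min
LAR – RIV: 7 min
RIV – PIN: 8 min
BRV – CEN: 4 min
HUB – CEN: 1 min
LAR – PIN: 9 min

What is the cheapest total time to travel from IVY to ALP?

Enumerating some paths:
IVY → BRV → CEN → HUB → LAR → ALP: 2+4+1+3+2 = 12
IVY → HUB → LAR → ALP: 9+3+2 = 14
IVY → BRV → CEN → JCT → LAR → ALP: 2+4+4+1+2 = 13
IVY → NOR → LAR → ALP: 5+6+2 = 13
The minimum is 12 min via IVY → BRV → CEN → HUB → LAR → ALP.

12 min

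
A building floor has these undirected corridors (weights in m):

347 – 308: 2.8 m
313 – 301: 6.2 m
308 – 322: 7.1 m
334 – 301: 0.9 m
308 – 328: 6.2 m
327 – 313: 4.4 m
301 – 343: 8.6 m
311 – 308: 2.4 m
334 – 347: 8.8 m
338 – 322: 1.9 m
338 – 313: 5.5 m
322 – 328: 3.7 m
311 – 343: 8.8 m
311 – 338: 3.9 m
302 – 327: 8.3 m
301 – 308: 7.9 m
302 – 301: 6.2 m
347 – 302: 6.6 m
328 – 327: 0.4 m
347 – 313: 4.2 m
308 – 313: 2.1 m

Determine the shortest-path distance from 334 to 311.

Candidate routes:
334 → 347 → 308 → 311: 8.8+2.8+2.4 = 14
334 → 301 → 313 → 308 → 311: 0.9+6.2+2.1+2.4 = 11.6
334 → 301 → 313 → 347 → 308 → 311: 0.9+6.2+4.2+2.8+2.4 = 16.5
334 → 301 → 308 → 311: 0.9+7.9+2.4 = 11.2
The minimum is 11.2 m via 334 → 301 → 308 → 311.

11.2 m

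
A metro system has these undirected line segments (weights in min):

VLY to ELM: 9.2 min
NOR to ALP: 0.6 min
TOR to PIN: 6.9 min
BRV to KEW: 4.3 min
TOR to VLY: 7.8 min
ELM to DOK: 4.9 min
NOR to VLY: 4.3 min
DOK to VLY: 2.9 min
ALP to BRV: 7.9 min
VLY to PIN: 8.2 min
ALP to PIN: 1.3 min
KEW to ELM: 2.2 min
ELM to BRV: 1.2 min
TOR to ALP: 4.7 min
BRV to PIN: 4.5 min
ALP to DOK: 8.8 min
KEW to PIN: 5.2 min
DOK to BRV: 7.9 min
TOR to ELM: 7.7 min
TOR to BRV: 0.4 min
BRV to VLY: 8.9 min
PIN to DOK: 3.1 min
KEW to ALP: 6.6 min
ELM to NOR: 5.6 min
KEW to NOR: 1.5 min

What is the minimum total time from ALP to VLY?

4.9 min

Compare a few routes:
ALP - NOR - VLY: 0.6+4.3 = 4.9
ALP - PIN - VLY: 1.3+8.2 = 9.5
ALP - PIN - DOK - VLY: 1.3+3.1+2.9 = 7.3
The minimum is 4.9 min via ALP - NOR - VLY.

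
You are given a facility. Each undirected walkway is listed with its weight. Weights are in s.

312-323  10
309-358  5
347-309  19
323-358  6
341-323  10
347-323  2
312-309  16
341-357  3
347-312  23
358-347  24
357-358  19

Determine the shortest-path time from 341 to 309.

21 s

Enumerating some paths:
341 → 357 → 358 → 309: 3+19+5 = 27
341 → 323 → 358 → 309: 10+6+5 = 21
The minimum is 21 s via 341 → 323 → 358 → 309.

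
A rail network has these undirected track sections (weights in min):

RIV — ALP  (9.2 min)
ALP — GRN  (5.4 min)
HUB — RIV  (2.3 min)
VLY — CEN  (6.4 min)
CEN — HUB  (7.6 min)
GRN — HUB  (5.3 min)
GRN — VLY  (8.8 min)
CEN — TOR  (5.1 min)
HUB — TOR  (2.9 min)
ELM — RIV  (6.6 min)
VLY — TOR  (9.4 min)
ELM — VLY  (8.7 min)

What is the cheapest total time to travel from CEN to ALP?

Running Dijkstra from CEN:
CEN: 0
TOR: 5.1  (via CEN)
VLY: 6.4  (via CEN)
HUB: 7.6  (via CEN)
RIV: 9.9  (via HUB)
GRN: 12.9  (via HUB)
ELM: 15.1  (via VLY)
ALP: 18.3  (via GRN)
Shortest route: CEN → HUB → GRN → ALP = 18.3 min.

18.3 min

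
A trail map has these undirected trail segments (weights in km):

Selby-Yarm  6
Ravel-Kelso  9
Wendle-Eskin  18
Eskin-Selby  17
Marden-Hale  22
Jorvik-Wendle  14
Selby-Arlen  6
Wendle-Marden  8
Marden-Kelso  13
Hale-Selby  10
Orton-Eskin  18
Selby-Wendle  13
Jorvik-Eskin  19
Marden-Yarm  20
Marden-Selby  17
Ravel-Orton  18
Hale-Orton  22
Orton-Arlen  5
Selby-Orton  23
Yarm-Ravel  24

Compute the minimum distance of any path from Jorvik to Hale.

37 km

Enumerating some paths:
Jorvik–Wendle–Marden–Hale: 14+8+22 = 44
Jorvik–Wendle–Selby–Hale: 14+13+10 = 37
Jorvik–Eskin–Selby–Hale: 19+17+10 = 46
The minimum is 37 km via Jorvik–Wendle–Selby–Hale.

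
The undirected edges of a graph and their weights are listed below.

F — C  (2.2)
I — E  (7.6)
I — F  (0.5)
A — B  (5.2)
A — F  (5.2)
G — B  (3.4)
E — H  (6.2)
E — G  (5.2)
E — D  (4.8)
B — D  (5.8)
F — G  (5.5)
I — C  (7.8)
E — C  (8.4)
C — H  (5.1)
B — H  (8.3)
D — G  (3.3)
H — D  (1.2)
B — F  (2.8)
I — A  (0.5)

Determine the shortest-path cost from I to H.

7.8

Candidate routes:
I - F - C - H: 0.5+2.2+5.1 = 7.8
I - F - B - D - H: 0.5+2.8+5.8+1.2 = 10.3
The minimum is 7.8 via I - F - C - H.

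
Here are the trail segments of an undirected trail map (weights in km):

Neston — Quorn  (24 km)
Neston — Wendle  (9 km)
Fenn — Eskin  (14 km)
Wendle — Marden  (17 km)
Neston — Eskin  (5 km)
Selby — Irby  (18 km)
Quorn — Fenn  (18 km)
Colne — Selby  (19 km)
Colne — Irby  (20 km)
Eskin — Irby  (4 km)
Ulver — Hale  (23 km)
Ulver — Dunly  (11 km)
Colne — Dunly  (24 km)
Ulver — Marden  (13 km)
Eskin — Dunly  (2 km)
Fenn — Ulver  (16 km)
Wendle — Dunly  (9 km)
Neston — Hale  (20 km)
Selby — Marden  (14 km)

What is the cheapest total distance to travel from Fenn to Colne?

Compare a few routes:
Fenn - Eskin - Irby - Colne: 14+4+20 = 38
Fenn - Ulver - Dunly - Colne: 16+11+24 = 51
Fenn - Ulver - Dunly - Eskin - Irby - Colne: 16+11+2+4+20 = 53
Fenn - Eskin - Dunly - Colne: 14+2+24 = 40
The minimum is 38 km via Fenn - Eskin - Irby - Colne.

38 km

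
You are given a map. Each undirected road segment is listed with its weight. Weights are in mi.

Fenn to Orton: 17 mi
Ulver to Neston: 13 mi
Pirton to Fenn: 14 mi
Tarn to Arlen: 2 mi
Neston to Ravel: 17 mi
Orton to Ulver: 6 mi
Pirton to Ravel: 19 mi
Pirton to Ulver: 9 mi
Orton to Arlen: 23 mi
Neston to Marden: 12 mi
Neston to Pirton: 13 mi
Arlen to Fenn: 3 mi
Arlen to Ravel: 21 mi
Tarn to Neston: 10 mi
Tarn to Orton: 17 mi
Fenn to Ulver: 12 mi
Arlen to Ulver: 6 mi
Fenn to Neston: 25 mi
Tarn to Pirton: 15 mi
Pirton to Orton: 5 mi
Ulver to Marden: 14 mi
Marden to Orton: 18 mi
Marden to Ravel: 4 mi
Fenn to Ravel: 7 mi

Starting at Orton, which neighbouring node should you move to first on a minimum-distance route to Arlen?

Ulver

Compare a few routes:
Orton - Ulver - Arlen: 6+6 = 12
Orton - Fenn - Arlen: 17+3 = 20
Orton - Tarn - Arlen: 17+2 = 19
Orton - Pirton - Ulver - Arlen: 5+9+6 = 20
The minimum is 12 mi via Orton - Ulver - Arlen.
So from Orton the first move is to Ulver.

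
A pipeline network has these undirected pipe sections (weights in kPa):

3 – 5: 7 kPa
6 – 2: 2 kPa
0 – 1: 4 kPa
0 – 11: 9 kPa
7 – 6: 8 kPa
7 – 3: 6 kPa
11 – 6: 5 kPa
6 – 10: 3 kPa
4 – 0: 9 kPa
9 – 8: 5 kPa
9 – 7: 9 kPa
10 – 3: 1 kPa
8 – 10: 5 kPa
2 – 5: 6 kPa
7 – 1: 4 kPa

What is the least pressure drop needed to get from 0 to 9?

17 kPa

Shortest distances from 0:
0: 0
1: 4  (via 0)
7: 8  (via 1)
4: 9  (via 0)
11: 9  (via 0)
3: 14  (via 7)
6: 14  (via 11)
10: 15  (via 3)
2: 16  (via 6)
9: 17  (via 7)
Shortest route: 0–1–7–9 = 17 kPa.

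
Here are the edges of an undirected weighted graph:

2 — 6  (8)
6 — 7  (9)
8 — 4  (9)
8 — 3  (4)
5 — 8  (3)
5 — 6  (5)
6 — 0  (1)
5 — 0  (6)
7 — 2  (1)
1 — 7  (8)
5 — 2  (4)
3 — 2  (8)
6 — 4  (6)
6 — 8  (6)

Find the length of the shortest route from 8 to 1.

16

Running Dijkstra from 8:
8: 0
5: 3  (via 8)
3: 4  (via 8)
6: 6  (via 8)
0: 7  (via 6)
2: 7  (via 5)
7: 8  (via 2)
4: 9  (via 8)
1: 16  (via 7)
Shortest route: 8–5–2–7–1 = 16.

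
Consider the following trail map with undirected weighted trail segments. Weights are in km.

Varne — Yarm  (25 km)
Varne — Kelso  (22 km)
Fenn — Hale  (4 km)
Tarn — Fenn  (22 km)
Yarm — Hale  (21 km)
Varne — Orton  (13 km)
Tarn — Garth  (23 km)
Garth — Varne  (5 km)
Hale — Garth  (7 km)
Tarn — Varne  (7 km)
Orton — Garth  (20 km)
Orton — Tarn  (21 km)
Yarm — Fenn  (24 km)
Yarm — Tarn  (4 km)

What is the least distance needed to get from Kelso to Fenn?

38 km

Enumerating some paths:
Kelso–Varne–Garth–Hale–Fenn: 22+5+7+4 = 38
Kelso–Varne–Tarn–Yarm–Fenn: 22+7+4+24 = 57
Kelso–Varne–Tarn–Fenn: 22+7+22 = 51
Cheapest is Kelso–Varne–Garth–Hale–Fenn at 38 km.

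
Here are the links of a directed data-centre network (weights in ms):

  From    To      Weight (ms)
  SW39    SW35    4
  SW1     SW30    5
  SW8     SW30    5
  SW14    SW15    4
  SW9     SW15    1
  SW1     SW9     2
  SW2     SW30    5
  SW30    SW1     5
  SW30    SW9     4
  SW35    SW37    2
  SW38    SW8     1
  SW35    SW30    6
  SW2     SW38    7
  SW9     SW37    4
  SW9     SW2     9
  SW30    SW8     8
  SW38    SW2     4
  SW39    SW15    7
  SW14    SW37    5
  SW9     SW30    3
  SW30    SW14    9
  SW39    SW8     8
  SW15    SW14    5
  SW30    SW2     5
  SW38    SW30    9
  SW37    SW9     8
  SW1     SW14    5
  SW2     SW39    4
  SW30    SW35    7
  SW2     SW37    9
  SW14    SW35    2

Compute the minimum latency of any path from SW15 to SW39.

Shortest distances from SW15:
SW15: 0
SW14: 5  (via SW15)
SW35: 7  (via SW14)
SW37: 9  (via SW35)
SW30: 13  (via SW35)
SW9: 17  (via SW37)
SW1: 18  (via SW30)
SW2: 18  (via SW30)
SW8: 21  (via SW30)
SW39: 22  (via SW2)
Shortest route: SW15 → SW14 → SW35 → SW30 → SW2 → SW39 = 22 ms.

22 ms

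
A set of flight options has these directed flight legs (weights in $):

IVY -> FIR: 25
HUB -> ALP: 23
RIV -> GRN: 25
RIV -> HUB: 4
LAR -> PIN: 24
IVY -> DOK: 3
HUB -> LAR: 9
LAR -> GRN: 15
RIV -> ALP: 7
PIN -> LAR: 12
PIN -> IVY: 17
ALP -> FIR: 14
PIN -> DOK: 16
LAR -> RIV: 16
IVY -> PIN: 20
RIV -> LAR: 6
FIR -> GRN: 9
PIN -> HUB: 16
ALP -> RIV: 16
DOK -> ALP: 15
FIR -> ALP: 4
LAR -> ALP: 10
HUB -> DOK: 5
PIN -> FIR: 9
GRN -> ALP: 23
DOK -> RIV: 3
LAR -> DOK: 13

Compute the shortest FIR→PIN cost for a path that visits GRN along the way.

Shortest FIR→GRN: FIR → GRN = 9
Shortest GRN→PIN: GRN → ALP → RIV → LAR → PIN = 69
Total via GRN: 9 + 69 = $78.

$78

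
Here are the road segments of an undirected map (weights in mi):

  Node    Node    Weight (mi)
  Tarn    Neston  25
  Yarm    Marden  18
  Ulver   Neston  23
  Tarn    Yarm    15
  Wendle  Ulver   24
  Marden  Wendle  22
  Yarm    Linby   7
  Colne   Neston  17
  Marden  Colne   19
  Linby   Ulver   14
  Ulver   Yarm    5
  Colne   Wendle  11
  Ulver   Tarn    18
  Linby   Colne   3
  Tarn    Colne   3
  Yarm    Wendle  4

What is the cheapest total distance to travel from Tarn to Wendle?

14 mi

Compare a few routes:
Tarn → Colne → Linby → Yarm → Wendle: 3+3+7+4 = 17
Tarn → Colne → Wendle: 3+11 = 14
The minimum is 14 mi via Tarn → Colne → Wendle.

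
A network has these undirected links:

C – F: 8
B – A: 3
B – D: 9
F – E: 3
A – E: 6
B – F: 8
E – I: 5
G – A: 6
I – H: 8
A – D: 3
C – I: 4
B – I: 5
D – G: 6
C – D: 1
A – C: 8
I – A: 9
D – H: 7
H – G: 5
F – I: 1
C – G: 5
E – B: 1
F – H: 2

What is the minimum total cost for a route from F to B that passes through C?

12

Shortest F→C: F–I–C = 5
Best C to B: C–D–A–B costing 7
Total via C: 5 + 7 = 12.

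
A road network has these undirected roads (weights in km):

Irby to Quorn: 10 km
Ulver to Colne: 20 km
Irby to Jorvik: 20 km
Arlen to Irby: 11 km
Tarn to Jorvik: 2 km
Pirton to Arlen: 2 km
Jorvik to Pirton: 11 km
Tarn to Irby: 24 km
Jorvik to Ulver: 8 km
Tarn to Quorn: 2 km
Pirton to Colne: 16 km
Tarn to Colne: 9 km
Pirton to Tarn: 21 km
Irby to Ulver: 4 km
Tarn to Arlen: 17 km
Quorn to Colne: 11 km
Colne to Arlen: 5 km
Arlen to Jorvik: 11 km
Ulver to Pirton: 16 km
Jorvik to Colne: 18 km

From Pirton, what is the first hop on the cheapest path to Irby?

Enumerating some paths:
Pirton → Arlen → Irby: 2+11 = 13
Pirton → Ulver → Irby: 16+4 = 20
Cheapest is Pirton → Arlen → Irby at 13 km.
So from Pirton the first move is to Arlen.

Arlen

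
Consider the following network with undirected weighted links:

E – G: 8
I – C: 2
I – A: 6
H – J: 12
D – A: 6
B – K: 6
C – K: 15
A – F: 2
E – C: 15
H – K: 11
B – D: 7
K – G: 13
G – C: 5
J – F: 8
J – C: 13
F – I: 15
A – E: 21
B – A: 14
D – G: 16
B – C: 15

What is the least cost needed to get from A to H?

Candidate routes:
A → D → B → K → H: 6+7+6+11 = 30
A → B → K → H: 14+6+11 = 31
A → F → J → H: 2+8+12 = 22
A → I → C → J → H: 6+2+13+12 = 33
Cheapest is A → F → J → H at 22.

22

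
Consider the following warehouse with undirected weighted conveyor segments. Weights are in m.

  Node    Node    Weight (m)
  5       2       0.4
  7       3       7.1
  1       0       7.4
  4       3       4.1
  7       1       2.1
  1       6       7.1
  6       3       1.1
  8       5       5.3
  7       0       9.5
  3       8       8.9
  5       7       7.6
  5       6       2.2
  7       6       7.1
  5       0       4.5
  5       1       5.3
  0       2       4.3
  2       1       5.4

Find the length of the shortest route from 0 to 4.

11.9 m

Compare a few routes:
0–1–6–3–4: 7.4+7.1+1.1+4.1 = 19.7
0–5–6–3–4: 4.5+2.2+1.1+4.1 = 11.9
0–2–5–6–3–4: 4.3+0.4+2.2+1.1+4.1 = 12.1
Cheapest is 0–5–6–3–4 at 11.9 m.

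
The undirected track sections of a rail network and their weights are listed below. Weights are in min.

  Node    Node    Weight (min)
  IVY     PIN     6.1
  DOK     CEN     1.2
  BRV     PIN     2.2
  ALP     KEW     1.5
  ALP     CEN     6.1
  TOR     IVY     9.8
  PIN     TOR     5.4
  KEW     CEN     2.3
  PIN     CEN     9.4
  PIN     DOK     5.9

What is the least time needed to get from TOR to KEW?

Running Dijkstra from TOR:
TOR: 0
PIN: 5.4  (via TOR)
BRV: 7.6  (via PIN)
IVY: 9.8  (via TOR)
DOK: 11.3  (via PIN)
CEN: 12.5  (via DOK)
KEW: 14.8  (via CEN)
Shortest route: TOR–PIN–DOK–CEN–KEW = 14.8 min.

14.8 min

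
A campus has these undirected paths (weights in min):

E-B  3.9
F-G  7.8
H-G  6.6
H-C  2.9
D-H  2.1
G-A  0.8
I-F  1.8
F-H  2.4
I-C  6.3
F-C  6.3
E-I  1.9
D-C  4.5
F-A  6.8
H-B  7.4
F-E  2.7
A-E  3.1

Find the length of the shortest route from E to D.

Compare a few routes:
E - F - H - D: 2.7+2.4+2.1 = 7.2
E - I - F - H - D: 1.9+1.8+2.4+2.1 = 8.2
Cheapest is E - F - H - D at 7.2 min.

7.2 min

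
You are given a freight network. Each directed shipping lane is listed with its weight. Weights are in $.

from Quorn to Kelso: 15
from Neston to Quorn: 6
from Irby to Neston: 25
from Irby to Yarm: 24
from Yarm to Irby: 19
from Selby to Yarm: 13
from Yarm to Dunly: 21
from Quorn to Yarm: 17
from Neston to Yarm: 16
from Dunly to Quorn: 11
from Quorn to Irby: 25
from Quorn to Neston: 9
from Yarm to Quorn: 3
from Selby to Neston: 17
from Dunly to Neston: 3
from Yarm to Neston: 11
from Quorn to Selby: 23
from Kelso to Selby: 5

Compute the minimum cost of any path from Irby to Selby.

Compare a few routes:
Irby–Yarm–Quorn–Kelso–Selby: 24+3+15+5 = 47
Irby–Yarm–Quorn–Selby: 24+3+23 = 50
The minimum is $47 via Irby–Yarm–Quorn–Kelso–Selby.

$47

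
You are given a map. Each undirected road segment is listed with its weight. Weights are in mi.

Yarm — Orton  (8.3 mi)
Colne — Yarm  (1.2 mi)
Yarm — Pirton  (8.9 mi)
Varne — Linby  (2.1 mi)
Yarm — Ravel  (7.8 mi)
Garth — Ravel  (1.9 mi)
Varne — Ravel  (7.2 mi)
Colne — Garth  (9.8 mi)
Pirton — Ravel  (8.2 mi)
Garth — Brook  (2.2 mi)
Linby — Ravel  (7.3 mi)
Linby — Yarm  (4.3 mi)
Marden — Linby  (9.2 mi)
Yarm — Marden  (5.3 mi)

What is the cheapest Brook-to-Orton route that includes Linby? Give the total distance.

24 mi

Best Brook to Linby: Brook → Garth → Ravel → Linby costing 11.4
Best Linby to Orton: Linby → Yarm → Orton costing 12.6
Total via Linby: 11.4 + 12.6 = 24 mi.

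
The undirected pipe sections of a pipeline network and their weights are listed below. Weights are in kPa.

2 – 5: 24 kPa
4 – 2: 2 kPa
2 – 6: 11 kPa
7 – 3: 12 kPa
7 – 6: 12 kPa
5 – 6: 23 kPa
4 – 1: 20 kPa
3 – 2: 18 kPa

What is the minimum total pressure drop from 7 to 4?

Running Dijkstra from 7:
7: 0
3: 12  (via 7)
6: 12  (via 7)
2: 23  (via 6)
4: 25  (via 2)
Shortest route: 7 → 6 → 2 → 4 = 25 kPa.

25 kPa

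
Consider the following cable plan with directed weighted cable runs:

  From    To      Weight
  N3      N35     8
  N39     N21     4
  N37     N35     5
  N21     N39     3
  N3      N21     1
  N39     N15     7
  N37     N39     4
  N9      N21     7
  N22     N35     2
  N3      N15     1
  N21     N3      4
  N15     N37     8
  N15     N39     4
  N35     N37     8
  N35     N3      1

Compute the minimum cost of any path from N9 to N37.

20

Settle nodes by increasing distance from N9:
N9: 0
N21: 7  (via N9)
N39: 10  (via N21)
N3: 11  (via N21)
N15: 12  (via N3)
N35: 19  (via N3)
N37: 20  (via N15)
Shortest route: N9–N21–N3–N15–N37 = 20.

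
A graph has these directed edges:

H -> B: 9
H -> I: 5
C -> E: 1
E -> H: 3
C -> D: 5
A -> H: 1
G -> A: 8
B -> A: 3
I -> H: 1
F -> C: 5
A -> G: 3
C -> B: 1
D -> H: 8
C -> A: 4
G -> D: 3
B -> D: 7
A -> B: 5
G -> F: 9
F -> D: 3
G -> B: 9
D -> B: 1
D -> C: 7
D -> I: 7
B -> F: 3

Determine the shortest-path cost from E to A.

15

Shortest distances from E:
E: 0
H: 3  (via E)
I: 8  (via H)
B: 12  (via H)
A: 15  (via B)
Shortest route: E–H–B–A = 15.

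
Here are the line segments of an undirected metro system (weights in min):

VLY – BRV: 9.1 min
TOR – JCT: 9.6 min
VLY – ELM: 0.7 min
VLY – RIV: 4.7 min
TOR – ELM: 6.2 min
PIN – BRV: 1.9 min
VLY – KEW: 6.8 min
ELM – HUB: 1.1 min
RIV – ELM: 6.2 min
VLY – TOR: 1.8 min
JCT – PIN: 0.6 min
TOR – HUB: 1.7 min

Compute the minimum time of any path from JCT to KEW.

Settle nodes by increasing distance from JCT:
JCT: 0
PIN: 0.6  (via JCT)
BRV: 2.5  (via PIN)
TOR: 9.6  (via JCT)
HUB: 11.3  (via TOR)
VLY: 11.4  (via TOR)
ELM: 12.1  (via VLY)
RIV: 16.1  (via VLY)
KEW: 18.2  (via VLY)
Shortest route: JCT–TOR–VLY–KEW = 18.2 min.

18.2 min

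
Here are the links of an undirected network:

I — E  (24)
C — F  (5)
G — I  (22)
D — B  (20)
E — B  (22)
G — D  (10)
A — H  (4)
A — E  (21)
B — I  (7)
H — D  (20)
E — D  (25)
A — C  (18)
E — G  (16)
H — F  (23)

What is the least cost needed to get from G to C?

52

Shortest distances from G:
G: 0
D: 10  (via G)
E: 16  (via G)
I: 22  (via G)
B: 29  (via I)
H: 30  (via D)
A: 34  (via H)
C: 52  (via A)
Shortest route: G–D–H–A–C = 52.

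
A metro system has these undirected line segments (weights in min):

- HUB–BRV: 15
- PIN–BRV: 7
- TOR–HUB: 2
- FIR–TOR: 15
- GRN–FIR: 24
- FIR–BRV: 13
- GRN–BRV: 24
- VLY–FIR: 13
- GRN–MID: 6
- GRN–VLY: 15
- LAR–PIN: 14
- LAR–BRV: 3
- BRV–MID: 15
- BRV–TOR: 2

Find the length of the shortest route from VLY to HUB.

30 min

Running Dijkstra from VLY:
VLY: 0
FIR: 13  (via VLY)
GRN: 15  (via VLY)
MID: 21  (via GRN)
BRV: 26  (via FIR)
TOR: 28  (via FIR)
LAR: 29  (via BRV)
HUB: 30  (via TOR)
Shortest route: VLY–FIR–TOR–HUB = 30 min.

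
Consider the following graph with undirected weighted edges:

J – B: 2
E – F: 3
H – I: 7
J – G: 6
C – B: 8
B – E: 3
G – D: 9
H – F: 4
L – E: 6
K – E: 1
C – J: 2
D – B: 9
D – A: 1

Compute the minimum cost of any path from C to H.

14

Running Dijkstra from C:
C: 0
J: 2  (via C)
B: 4  (via J)
E: 7  (via B)
G: 8  (via J)
K: 8  (via E)
F: 10  (via E)
D: 13  (via B)
L: 13  (via E)
A: 14  (via D)
H: 14  (via F)
Shortest route: C–J–B–E–F–H = 14.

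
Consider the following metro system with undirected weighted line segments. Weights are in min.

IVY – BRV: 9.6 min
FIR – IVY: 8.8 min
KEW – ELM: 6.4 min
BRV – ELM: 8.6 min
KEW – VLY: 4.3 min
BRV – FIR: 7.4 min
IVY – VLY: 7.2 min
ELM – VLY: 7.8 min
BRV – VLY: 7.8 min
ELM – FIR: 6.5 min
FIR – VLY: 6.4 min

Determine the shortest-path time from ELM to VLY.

Candidate routes:
ELM - VLY: 7.8 = 7.8
ELM - KEW - VLY: 6.4+4.3 = 10.7
ELM - BRV - VLY: 8.6+7.8 = 16.4
ELM - FIR - VLY: 6.5+6.4 = 12.9
Cheapest is ELM - VLY at 7.8 min.

7.8 min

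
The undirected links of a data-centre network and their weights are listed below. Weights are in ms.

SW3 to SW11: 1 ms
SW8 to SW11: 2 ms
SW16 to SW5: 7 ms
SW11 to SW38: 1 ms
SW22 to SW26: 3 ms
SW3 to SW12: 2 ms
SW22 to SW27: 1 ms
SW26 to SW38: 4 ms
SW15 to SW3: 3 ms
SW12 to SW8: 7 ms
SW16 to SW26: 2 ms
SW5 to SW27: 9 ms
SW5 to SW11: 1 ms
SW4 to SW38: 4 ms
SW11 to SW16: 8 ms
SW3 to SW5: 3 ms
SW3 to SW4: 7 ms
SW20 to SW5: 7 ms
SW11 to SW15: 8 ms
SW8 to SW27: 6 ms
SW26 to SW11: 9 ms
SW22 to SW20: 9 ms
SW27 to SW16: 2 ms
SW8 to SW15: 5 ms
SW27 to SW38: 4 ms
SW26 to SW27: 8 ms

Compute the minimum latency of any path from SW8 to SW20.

10 ms

Shortest distances from SW8:
SW8: 0
SW11: 2  (via SW8)
SW3: 3  (via SW11)
SW38: 3  (via SW11)
SW5: 3  (via SW11)
SW12: 5  (via SW3)
SW15: 5  (via SW8)
SW27: 6  (via SW8)
SW26: 7  (via SW38)
SW22: 7  (via SW27)
SW4: 7  (via SW38)
SW16: 8  (via SW27)
SW20: 10  (via SW5)
Shortest route: SW8 → SW11 → SW5 → SW20 = 10 ms.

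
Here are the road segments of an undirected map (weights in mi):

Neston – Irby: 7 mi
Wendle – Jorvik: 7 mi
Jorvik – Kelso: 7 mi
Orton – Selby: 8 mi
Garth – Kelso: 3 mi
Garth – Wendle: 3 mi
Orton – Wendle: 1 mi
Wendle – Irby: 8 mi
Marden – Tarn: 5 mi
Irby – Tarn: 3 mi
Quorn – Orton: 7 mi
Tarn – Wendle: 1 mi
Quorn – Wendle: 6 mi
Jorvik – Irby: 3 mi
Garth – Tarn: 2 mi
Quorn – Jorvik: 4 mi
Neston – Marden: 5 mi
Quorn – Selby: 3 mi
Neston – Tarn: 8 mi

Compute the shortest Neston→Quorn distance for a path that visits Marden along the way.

17 mi

Shortest Neston→Marden: Neston–Marden = 5
Best Marden to Quorn: Marden–Tarn–Wendle–Quorn costing 12
Total via Marden: 5 + 12 = 17 mi.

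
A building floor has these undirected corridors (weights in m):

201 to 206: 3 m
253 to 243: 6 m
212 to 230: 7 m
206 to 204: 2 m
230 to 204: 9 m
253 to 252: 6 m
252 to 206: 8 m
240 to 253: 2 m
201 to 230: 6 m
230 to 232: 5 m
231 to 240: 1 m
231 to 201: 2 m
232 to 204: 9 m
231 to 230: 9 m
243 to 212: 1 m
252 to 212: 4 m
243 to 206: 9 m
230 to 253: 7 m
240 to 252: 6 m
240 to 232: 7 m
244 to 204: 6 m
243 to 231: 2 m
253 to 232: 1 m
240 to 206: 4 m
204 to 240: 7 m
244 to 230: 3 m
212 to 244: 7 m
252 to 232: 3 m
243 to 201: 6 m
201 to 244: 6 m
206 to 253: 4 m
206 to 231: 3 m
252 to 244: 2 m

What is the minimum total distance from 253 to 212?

6 m

Compare a few routes:
253 → 232 → 252 → 212: 1+3+4 = 8
253 → 243 → 212: 6+1 = 7
253 → 240 → 231 → 243 → 212: 2+1+2+1 = 6
253 → 252 → 212: 6+4 = 10
The minimum is 6 m via 253 → 240 → 231 → 243 → 212.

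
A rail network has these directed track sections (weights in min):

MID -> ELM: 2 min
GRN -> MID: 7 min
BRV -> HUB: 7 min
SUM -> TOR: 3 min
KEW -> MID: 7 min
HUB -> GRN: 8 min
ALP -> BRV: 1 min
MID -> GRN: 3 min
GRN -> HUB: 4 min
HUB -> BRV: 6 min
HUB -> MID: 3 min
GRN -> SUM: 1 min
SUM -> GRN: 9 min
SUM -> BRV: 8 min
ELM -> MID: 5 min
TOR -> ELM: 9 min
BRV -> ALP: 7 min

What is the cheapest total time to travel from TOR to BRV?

Enumerating some paths:
TOR–ELM–MID–GRN–SUM–BRV: 9+5+3+1+8 = 26
TOR–ELM–MID–GRN–HUB–BRV: 9+5+3+4+6 = 27
Cheapest is TOR–ELM–MID–GRN–SUM–BRV at 26 min.

26 min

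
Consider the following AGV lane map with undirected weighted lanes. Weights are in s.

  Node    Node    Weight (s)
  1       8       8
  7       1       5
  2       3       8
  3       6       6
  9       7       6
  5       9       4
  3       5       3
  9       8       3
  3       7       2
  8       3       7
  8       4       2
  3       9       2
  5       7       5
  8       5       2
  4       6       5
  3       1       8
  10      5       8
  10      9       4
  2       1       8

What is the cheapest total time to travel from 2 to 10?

14 s

Settle nodes by increasing distance from 2:
2: 0
1: 8  (via 2)
3: 8  (via 2)
7: 10  (via 3)
9: 10  (via 3)
5: 11  (via 3)
8: 13  (via 9)
6: 14  (via 3)
10: 14  (via 9)
Shortest route: 2 → 3 → 9 → 10 = 14 s.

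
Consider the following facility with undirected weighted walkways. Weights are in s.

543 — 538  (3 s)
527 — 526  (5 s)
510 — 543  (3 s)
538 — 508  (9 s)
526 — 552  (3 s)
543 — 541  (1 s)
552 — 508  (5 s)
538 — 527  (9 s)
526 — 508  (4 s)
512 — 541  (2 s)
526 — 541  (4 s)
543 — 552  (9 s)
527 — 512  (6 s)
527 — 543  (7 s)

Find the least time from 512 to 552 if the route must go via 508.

Shortest 512→508: 512 → 541 → 526 → 508 = 10
Best 508 to 552: 508 → 552 costing 5
Total via 508: 10 + 5 = 15 s.

15 s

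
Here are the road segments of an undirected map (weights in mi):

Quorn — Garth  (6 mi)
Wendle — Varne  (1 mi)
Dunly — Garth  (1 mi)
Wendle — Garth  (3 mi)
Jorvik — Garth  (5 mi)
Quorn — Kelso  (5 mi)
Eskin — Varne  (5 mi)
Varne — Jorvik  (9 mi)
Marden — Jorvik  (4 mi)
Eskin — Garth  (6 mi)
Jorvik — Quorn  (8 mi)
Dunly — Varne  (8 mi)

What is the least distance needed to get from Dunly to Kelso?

12 mi

Shortest distances from Dunly:
Dunly: 0
Garth: 1  (via Dunly)
Wendle: 4  (via Garth)
Varne: 5  (via Wendle)
Jorvik: 6  (via Garth)
Quorn: 7  (via Garth)
Eskin: 7  (via Garth)
Marden: 10  (via Jorvik)
Kelso: 12  (via Quorn)
Shortest route: Dunly–Garth–Quorn–Kelso = 12 mi.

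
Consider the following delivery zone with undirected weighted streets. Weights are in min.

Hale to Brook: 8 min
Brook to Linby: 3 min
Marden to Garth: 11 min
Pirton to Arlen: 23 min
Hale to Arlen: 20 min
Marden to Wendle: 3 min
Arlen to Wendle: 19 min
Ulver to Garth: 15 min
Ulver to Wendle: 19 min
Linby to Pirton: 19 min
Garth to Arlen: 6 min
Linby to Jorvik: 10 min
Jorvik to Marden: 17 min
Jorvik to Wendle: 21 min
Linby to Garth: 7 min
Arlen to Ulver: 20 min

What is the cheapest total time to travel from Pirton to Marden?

Running Dijkstra from Pirton:
Pirton: 0
Linby: 19  (via Pirton)
Brook: 22  (via Linby)
Arlen: 23  (via Pirton)
Garth: 26  (via Linby)
Jorvik: 29  (via Linby)
Hale: 30  (via Brook)
Marden: 37  (via Garth)
Shortest route: Pirton–Linby–Garth–Marden = 37 min.

37 min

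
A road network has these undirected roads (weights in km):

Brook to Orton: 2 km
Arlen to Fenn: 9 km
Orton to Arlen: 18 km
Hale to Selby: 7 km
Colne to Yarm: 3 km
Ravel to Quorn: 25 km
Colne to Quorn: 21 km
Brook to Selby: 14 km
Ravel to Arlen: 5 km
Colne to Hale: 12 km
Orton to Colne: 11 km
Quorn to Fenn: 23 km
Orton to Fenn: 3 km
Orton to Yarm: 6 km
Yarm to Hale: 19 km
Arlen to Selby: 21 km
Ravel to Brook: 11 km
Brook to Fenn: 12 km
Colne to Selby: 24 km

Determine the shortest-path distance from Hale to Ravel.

Enumerating some paths:
Hale–Selby–Arlen–Ravel: 7+21+5 = 33
Hale–Selby–Brook–Ravel: 7+14+11 = 32
The minimum is 32 km via Hale–Selby–Brook–Ravel.

32 km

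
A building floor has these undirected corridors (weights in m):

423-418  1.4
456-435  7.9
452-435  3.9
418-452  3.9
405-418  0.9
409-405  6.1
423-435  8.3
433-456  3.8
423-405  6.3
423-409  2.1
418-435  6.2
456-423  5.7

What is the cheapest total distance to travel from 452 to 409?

Running Dijkstra from 452:
452: 0
418: 3.9  (via 452)
435: 3.9  (via 452)
405: 4.8  (via 418)
423: 5.3  (via 418)
409: 7.4  (via 423)
Shortest route: 452–418–423–409 = 7.4 m.

7.4 m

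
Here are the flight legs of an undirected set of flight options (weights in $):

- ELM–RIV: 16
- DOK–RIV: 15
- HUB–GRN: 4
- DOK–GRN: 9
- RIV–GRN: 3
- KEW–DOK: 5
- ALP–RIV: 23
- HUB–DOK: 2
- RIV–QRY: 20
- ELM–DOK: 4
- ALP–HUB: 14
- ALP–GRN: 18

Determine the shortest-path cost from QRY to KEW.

Shortest distances from QRY:
QRY: 0
RIV: 20  (via QRY)
GRN: 23  (via RIV)
HUB: 27  (via GRN)
DOK: 29  (via HUB)
ELM: 33  (via DOK)
KEW: 34  (via DOK)
Shortest route: QRY → RIV → GRN → HUB → DOK → KEW = $34.

$34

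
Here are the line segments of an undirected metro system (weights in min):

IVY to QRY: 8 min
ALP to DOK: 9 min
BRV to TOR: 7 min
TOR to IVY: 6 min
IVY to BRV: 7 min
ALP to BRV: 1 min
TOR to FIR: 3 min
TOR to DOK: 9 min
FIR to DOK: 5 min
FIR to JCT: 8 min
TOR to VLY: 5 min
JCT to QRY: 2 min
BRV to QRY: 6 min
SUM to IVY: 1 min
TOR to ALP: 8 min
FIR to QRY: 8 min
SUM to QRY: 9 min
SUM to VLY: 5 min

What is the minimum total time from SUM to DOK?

Shortest distances from SUM:
SUM: 0
IVY: 1  (via SUM)
VLY: 5  (via SUM)
TOR: 7  (via IVY)
BRV: 8  (via IVY)
ALP: 9  (via BRV)
QRY: 9  (via SUM)
FIR: 10  (via TOR)
JCT: 11  (via QRY)
DOK: 15  (via FIR)
Shortest route: SUM → IVY → TOR → FIR → DOK = 15 min.

15 min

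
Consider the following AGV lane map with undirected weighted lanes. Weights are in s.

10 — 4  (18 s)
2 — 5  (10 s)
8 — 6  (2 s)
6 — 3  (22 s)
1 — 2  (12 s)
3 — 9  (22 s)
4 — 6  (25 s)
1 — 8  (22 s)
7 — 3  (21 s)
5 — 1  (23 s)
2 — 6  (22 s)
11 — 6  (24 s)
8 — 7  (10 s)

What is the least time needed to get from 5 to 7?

44 s

Running Dijkstra from 5:
5: 0
2: 10  (via 5)
1: 22  (via 2)
6: 32  (via 2)
8: 34  (via 6)
7: 44  (via 8)
Shortest route: 5–2–6–8–7 = 44 s.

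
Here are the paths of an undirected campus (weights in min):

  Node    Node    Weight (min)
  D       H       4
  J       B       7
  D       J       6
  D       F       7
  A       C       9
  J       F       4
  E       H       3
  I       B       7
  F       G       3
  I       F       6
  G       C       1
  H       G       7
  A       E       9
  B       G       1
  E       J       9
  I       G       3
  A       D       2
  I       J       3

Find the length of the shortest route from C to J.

Running Dijkstra from C:
C: 0
G: 1  (via C)
B: 2  (via G)
F: 4  (via G)
I: 4  (via G)
J: 7  (via I)
Shortest route: C → G → I → J = 7 min.

7 min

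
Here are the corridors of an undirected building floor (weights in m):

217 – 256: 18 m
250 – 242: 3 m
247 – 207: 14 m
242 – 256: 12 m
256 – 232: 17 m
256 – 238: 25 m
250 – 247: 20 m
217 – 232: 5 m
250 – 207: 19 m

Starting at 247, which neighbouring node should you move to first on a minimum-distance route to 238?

Candidate routes:
247–207–250–242–256–238: 14+19+3+12+25 = 73
247–250–242–256–238: 20+3+12+25 = 60
Cheapest is 247–250–242–256–238 at 60 m.
So from 247 the first move is to 250.

250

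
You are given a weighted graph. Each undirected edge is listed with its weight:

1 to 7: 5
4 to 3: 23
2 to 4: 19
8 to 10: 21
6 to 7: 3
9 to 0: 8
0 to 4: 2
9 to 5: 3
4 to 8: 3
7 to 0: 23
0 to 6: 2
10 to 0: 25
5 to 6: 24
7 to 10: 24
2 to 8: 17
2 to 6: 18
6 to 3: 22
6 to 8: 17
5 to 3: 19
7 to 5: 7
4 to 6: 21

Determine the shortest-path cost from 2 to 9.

28

Running Dijkstra from 2:
2: 0
8: 17  (via 2)
6: 18  (via 2)
4: 19  (via 2)
0: 20  (via 6)
7: 21  (via 6)
1: 26  (via 7)
5: 28  (via 7)
9: 28  (via 0)
Shortest route: 2–6–0–9 = 28.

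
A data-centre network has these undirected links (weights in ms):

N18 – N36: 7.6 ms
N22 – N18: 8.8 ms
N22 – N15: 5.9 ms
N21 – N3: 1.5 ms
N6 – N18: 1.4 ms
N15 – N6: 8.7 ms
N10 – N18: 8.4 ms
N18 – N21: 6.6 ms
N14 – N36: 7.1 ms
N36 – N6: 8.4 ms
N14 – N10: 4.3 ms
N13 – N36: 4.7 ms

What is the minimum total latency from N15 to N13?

Settle nodes by increasing distance from N15:
N15: 0
N22: 5.9  (via N15)
N6: 8.7  (via N15)
N18: 10.1  (via N6)
N21: 16.7  (via N18)
N36: 17.1  (via N6)
N3: 18.2  (via N21)
N10: 18.5  (via N18)
N13: 21.8  (via N36)
Shortest route: N15–N6–N36–N13 = 21.8 ms.

21.8 ms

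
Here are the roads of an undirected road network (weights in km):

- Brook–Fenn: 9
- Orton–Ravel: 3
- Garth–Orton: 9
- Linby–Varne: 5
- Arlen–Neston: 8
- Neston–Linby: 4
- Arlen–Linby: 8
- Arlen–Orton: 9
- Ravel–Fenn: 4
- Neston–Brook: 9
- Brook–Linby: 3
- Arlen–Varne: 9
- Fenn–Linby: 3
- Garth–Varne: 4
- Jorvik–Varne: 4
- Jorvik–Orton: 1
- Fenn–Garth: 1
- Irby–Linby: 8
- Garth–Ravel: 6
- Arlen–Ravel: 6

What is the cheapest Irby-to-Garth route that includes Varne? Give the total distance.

Best Irby to Varne: Irby–Linby–Varne costing 13
Best Varne to Garth: Varne–Garth costing 4
Total via Varne: 13 + 4 = 17 km.

17 km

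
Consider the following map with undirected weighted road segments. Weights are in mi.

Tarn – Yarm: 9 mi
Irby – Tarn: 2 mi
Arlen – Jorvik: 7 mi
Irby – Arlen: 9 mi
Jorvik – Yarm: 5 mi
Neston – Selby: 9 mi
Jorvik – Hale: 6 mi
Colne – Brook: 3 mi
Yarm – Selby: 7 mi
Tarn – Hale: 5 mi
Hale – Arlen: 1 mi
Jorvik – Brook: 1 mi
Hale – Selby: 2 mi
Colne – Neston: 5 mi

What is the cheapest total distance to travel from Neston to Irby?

18 mi

Shortest distances from Neston:
Neston: 0
Colne: 5  (via Neston)
Brook: 8  (via Colne)
Selby: 9  (via Neston)
Jorvik: 9  (via Brook)
Hale: 11  (via Selby)
Arlen: 12  (via Hale)
Yarm: 14  (via Jorvik)
Tarn: 16  (via Hale)
Irby: 18  (via Tarn)
Shortest route: Neston → Selby → Hale → Tarn → Irby = 18 mi.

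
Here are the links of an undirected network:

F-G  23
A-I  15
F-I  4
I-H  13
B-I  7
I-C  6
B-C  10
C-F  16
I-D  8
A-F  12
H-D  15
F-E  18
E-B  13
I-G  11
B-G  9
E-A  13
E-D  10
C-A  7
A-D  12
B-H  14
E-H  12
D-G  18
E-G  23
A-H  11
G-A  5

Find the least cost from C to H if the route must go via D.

Best C to D: C → I → D costing 14
Best D to H: D → H costing 15
Total via D: 14 + 15 = 29.

29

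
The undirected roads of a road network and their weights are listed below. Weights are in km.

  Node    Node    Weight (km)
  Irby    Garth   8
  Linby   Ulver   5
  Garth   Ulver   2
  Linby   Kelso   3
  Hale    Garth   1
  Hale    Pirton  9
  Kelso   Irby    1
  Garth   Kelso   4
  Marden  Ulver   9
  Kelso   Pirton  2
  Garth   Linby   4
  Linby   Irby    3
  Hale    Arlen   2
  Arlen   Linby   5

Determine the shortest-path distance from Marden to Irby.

Shortest distances from Marden:
Marden: 0
Ulver: 9  (via Marden)
Garth: 11  (via Ulver)
Hale: 12  (via Garth)
Linby: 14  (via Ulver)
Arlen: 14  (via Hale)
Kelso: 15  (via Garth)
Irby: 16  (via Kelso)
Shortest route: Marden–Ulver–Garth–Kelso–Irby = 16 km.

16 km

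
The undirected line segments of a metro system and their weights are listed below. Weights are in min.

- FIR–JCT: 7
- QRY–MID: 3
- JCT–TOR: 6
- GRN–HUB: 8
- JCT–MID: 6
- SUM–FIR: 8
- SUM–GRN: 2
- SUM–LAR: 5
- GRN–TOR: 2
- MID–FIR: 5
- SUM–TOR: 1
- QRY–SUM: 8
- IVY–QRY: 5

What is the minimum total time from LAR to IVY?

Settle nodes by increasing distance from LAR:
LAR: 0
SUM: 5  (via LAR)
TOR: 6  (via SUM)
GRN: 7  (via SUM)
JCT: 12  (via TOR)
FIR: 13  (via SUM)
QRY: 13  (via SUM)
HUB: 15  (via GRN)
MID: 16  (via QRY)
IVY: 18  (via QRY)
Shortest route: LAR → SUM → QRY → IVY = 18 min.

18 min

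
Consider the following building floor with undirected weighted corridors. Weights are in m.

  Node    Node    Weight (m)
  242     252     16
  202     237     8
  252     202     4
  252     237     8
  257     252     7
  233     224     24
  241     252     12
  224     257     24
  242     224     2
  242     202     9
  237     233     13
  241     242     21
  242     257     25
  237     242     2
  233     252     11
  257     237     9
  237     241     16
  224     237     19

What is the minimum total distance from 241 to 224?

20 m

Settle nodes by increasing distance from 241:
241: 0
252: 12  (via 241)
237: 16  (via 241)
202: 16  (via 252)
242: 18  (via 237)
257: 19  (via 252)
224: 20  (via 242)
Shortest route: 241–237–242–224 = 20 m.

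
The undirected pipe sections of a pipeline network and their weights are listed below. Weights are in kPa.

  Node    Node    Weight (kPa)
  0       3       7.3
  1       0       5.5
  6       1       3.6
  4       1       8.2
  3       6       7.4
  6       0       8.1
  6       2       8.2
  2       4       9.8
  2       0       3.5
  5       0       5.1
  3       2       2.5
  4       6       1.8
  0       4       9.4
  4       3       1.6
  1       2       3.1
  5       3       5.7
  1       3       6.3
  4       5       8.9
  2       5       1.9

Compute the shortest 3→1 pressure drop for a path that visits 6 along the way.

Best 3 to 6: 3 → 4 → 6 costing 3.4
Shortest 6→1: 6 → 1 = 3.6
Total via 6: 3.4 + 3.6 = 7 kPa.

7 kPa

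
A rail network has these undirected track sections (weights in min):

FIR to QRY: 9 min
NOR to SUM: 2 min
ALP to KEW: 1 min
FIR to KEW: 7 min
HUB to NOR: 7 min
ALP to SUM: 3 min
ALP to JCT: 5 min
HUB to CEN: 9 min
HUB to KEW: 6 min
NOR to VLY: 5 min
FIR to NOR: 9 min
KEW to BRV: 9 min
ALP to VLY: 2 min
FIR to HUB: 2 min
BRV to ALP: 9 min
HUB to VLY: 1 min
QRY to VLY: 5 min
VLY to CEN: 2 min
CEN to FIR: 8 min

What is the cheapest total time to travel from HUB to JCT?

Shortest distances from HUB:
HUB: 0
VLY: 1  (via HUB)
FIR: 2  (via HUB)
ALP: 3  (via VLY)
CEN: 3  (via VLY)
KEW: 4  (via ALP)
NOR: 6  (via VLY)
SUM: 6  (via ALP)
QRY: 6  (via VLY)
JCT: 8  (via ALP)
Shortest route: HUB → VLY → ALP → JCT = 8 min.

8 min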